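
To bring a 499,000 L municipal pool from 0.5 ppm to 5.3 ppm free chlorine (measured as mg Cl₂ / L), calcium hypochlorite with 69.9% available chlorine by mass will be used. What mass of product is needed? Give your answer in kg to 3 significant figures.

Chlorine deficit: 5.3 − 0.5 = 4.8 ppm = 4.8 mg/L as Cl₂.
Cl₂ equivalent needed: 4.8 mg/L × 499,000 L = 2,395,000 mg = 2395 g.
Product at 69.9% available chlorine: 2395 / 0.699 = 3427 g.

3.43 kg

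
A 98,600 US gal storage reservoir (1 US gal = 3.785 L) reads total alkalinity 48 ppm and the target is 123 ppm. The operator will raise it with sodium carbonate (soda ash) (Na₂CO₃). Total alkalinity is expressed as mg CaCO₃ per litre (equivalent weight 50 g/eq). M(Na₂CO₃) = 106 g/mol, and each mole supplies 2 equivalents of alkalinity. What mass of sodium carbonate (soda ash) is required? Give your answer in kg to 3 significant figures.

Volume: 98,600 US gal × 3.785 L/gal = 373,201 L.
Alkalinity to add: (123 − 48) = 75 mg/L as CaCO₃ × 373,201 L = 27,990 g as CaCO₃.
Equivalents: 27,990 g ÷ 50 g/eq = 559.8 eq.
Each mole of Na₂CO₃ supplies 2 eq, so 559.8 / 2 = 279.9 mol.
Mass: 279.9 mol × 106 g/mol = 29,670 g.

29.7 kg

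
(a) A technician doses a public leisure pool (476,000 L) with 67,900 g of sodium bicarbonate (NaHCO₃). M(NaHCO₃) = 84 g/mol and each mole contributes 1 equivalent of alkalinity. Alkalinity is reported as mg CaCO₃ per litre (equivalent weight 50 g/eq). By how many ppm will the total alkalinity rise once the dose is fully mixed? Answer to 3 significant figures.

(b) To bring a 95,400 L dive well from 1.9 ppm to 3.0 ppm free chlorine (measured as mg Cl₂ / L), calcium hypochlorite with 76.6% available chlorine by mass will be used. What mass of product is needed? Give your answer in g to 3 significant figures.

(a) 84.9 ppm; (b) 137 g

(a) Moles of NaHCO₃: 67,900 g ÷ 84 g/mol = 808.3 mol → 808.3 eq of alkalinity.
(a) As CaCO₃: 808.3 eq × 50 g/eq = 40,420 g.
(a) Rise: 40,420 g / 476,000 L × 1000 = 84.91 mg/L.

(b) Chlorine deficit: 3.0 − 1.9 = 1.1 ppm = 1.1 mg/L as Cl₂.
(b) Cl₂ equivalent needed: 1.1 mg/L × 95,400 L = 104,900 mg = 104.9 g.
(b) Product at 76.6% available chlorine: 104.9 / 0.766 = 137 g.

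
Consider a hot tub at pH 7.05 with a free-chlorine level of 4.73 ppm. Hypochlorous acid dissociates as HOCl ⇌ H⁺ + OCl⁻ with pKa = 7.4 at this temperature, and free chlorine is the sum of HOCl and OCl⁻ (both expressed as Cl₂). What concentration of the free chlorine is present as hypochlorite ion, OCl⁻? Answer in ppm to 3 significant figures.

1.46 ppm

[OCl⁻]/[HOCl] = 10^(pH − pKa) = 10^(7.05 − 7.4) = 10^-0.35 = 0.4467.
Fraction as HOCl = 1 / (1 + 0.4467) = 0.6912.
OCl⁻ = (1 − 0.6912) × 4.73 ppm = 1.46 ppm.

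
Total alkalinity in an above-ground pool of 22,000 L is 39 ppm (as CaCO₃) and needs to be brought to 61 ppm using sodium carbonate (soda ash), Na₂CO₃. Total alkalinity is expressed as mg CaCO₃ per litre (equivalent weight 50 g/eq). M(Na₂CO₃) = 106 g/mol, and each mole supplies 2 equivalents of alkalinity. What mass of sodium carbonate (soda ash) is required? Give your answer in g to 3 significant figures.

Alkalinity to add: (61 − 39) = 22 mg/L as CaCO₃ × 22,000 L = 484 g as CaCO₃.
Equivalents: 484 g ÷ 50 g/eq = 9.68 eq.
Each mole of Na₂CO₃ supplies 2 eq, so 9.68 / 2 = 4.84 mol.
Mass: 4.84 mol × 106 g/mol = 513 g.

513 g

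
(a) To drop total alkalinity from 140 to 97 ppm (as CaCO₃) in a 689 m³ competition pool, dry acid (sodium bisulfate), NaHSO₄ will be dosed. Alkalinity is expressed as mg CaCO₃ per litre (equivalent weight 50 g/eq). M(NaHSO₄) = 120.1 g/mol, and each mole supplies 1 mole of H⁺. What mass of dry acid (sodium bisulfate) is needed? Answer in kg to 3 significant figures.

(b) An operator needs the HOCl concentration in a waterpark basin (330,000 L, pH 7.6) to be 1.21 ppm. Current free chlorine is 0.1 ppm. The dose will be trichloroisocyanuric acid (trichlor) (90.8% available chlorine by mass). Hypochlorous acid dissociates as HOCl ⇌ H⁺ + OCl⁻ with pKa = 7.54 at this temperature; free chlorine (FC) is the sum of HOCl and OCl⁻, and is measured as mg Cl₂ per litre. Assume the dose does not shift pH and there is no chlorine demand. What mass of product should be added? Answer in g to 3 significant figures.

(a) 71.2 kg; (b) 908 g

(a) Volume: 689 m³ = 689,000 L.
(a) Alkalinity to neutralize: (140 − 97) = 43 mg/L as CaCO₃ × 689,000 L = 29,630 g as CaCO₃.
(a) Equivalents of H⁺ required: 29,630 ÷ 50 g/eq = 592.5 eq = 592.5 mol NaHSO₄.
(a) Mass of NaHSO₄: 592.5 × 120.1 = 71,160 g.

(b) [OCl⁻]/[HOCl] = 10^(pH − pKa) = 10^(7.6 − 7.54) = 1.148; fraction as HOCl = 1/(1 + 1.148) = 0.4655.
(b) Free chlorine required for 1.21 ppm HOCl: 1.21 / 0.4655 = 2.599 ppm.
(b) FC to add: 2.599 − 0.1 = 2.499 mg/L as Cl₂.
(b) Cl₂ equivalent: 2.499 mg/L × 330,000 L = 824.8 g.
(b) Product at 90.8% available Cl: 824.8 / 0.908 = 908.3 g.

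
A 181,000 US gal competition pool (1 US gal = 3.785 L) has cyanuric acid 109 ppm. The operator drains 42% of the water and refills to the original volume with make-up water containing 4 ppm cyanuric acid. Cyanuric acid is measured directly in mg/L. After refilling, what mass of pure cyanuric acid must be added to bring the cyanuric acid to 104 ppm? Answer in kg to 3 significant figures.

Volume: 181,000 US gal × 3.785 L/gal = 685,085 L.
After draining 42% and refilling: 109 × 0.58 + 4 × 0.42 = 64.9 ppm.
Deficit to target: 104 − 64.9 = 39.1 mg/L.
Mass: 39.1 mg/L × 685,085 L = 26,790 g cyanuric acid.

26.8 kg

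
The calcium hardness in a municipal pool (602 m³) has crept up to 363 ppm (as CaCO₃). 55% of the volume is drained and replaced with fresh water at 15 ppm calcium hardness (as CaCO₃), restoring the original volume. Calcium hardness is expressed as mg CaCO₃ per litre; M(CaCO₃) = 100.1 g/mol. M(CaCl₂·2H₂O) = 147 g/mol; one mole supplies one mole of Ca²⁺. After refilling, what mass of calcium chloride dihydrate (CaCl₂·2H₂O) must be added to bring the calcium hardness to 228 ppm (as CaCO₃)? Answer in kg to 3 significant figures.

49.9 kg

Volume: 602 m³ = 602,000 L.
After draining 55% and refilling: 363 × 0.45 + 15 × 0.55 = 171.6 ppm.
Deficit to target: 228 − 171.6 = 56.4 mg/L.
As CaCO₃: 56.4 mg/L × 602,000 L = 33,950 g; ÷ 100.1 = 339.2 mol Ca²⁺.
Mass: 339.2 × 147 = 49,860 g.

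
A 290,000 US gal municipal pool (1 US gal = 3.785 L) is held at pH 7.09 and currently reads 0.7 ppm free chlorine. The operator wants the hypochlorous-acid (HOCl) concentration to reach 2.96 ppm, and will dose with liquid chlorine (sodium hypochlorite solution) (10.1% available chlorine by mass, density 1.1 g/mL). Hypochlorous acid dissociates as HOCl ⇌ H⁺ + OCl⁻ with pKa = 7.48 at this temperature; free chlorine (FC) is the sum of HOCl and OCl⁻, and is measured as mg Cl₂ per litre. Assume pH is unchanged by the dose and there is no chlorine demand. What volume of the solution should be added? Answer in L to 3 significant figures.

34.2 L

Volume: 290,000 US gal × 3.785 L/gal = 1,097,650 L.
[OCl⁻]/[HOCl] = 10^(pH − pKa) = 10^(7.09 − 7.48) = 0.4074; fraction as HOCl = 1/(1 + 0.4074) = 0.7105.
Free chlorine required for 2.96 ppm HOCl: 2.96 / 0.7105 = 4.166 ppm.
FC to add: 4.166 − 0.7 = 3.466 mg/L as Cl₂.
Cl₂ equivalent: 3.466 mg/L × 1,097,650 L = 3804 g.
Product at 10.1% available Cl: 3804 / 0.101 = 37,670 g.
Volume: 37,670 g ÷ 1.1 g/mL = 34,240 mL.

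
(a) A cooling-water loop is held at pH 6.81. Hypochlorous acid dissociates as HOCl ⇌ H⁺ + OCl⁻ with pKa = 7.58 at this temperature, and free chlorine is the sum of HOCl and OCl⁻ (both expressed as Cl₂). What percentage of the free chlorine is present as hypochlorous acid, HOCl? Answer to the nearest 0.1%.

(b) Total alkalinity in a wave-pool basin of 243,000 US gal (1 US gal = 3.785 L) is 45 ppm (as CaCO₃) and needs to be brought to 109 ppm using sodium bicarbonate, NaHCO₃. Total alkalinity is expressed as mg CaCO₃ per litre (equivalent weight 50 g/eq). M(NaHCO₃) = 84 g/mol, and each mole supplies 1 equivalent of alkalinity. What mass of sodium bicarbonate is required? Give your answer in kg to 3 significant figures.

(a) [OCl⁻]/[HOCl] = 10^(pH − pKa) = 10^(6.81 − 7.58) = 10^-0.77 = 0.1698.
(a) Fraction as HOCl = 1 / (1 + 0.1698) = 0.8548.

(b) Volume: 243,000 US gal × 3.785 L/gal = 919,755 L.
(b) Alkalinity to add: (109 − 45) = 64 mg/L as CaCO₃ × 919,755 L = 58,860 g as CaCO₃.
(b) Equivalents: 58,860 g ÷ 50 g/eq = 1177 eq.
(b) NaHCO₃ supplies 1 eq per mole → 1177 mol.
(b) Mass: 1177 mol × 84 g/mol = 98,890 g.

(a) 85.5%; (b) 98.9 kg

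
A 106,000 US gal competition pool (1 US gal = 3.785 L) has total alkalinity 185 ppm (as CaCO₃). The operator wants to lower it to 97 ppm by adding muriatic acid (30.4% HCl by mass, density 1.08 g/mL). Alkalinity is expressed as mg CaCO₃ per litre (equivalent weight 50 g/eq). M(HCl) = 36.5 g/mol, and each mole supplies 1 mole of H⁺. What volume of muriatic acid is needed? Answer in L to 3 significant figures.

78.5 L

Volume: 106,000 US gal × 3.785 L/gal = 401,210 L.
Alkalinity to neutralize: (185 − 97) = 88 mg/L as CaCO₃ × 401,210 L = 35,310 g as CaCO₃.
Equivalents of H⁺ required: 35,310 ÷ 50 g/eq = 706.1 eq = 706.1 mol HCl.
Mass of HCl: 706.1 × 36.5 = 25,770 g.
Mass of 30.4% solution: 25,770 / 0.304 = 84,780 g.
Volume: 84,780 g ÷ 1.08 g/mL = 78,500 mL.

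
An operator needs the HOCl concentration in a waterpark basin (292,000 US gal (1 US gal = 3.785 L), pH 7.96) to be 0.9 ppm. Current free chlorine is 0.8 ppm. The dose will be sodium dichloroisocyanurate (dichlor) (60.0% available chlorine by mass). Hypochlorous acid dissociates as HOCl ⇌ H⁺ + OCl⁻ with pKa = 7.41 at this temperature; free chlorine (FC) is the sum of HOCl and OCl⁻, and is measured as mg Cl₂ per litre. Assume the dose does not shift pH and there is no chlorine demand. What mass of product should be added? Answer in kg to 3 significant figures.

Volume: 292,000 US gal × 3.785 L/gal = 1,105,220 L.
[OCl⁻]/[HOCl] = 10^(pH − pKa) = 10^(7.96 − 7.41) = 3.548; fraction as HOCl = 1/(1 + 3.548) = 0.2199.
Free chlorine required for 0.9 ppm HOCl: 0.9 / 0.2199 = 4.093 ppm.
FC to add: 4.093 − 0.8 = 3.293 mg/L as Cl₂.
Cl₂ equivalent: 3.293 mg/L × 1,105,220 L = 3640 g.
Product at 60.0% available Cl: 3640 / 0.6 = 6066 g.

6.07 kg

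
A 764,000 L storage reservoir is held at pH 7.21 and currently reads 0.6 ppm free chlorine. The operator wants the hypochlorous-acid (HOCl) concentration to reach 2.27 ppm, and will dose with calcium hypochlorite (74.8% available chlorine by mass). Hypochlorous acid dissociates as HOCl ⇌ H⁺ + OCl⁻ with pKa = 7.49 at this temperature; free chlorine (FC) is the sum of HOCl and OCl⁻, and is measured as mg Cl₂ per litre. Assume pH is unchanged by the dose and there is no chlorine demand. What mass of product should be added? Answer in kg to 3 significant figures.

[OCl⁻]/[HOCl] = 10^(pH − pKa) = 10^(7.21 − 7.49) = 0.5248; fraction as HOCl = 1/(1 + 0.5248) = 0.6558.
Free chlorine required for 2.27 ppm HOCl: 2.27 / 0.6558 = 3.461 ppm.
FC to add: 3.461 − 0.6 = 2.861 mg/L as Cl₂.
Cl₂ equivalent: 2.861 mg/L × 764,000 L = 2186 g.
Product at 74.8% available Cl: 2186 / 0.748 = 2923 g.

2.92 kg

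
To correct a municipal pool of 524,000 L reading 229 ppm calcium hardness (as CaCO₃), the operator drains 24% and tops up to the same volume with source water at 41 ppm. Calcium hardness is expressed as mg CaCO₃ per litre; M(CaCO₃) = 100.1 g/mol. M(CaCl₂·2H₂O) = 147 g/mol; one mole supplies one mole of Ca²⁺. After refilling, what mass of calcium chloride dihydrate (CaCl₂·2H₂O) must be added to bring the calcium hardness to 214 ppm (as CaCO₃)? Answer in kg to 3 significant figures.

23.2 kg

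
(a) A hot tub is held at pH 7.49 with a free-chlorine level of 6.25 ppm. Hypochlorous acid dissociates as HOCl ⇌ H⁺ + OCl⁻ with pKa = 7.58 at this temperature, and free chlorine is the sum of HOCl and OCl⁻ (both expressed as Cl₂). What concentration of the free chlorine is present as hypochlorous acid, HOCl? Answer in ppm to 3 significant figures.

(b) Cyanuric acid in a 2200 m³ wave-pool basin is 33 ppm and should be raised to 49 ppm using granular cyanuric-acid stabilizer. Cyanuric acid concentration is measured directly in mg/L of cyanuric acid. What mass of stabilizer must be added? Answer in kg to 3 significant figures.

(a) [OCl⁻]/[HOCl] = 10^(pH − pKa) = 10^(7.49 − 7.58) = 10^-0.09 = 0.8128.
(a) Fraction as HOCl = 1 / (1 + 0.8128) = 0.5516.
(a) HOCl = 0.5516 × 6.25 ppm = 3.448 ppm.

(b) Volume: 2200 m³ = 2,200,000 L.
(b) CYA to add: (49 − 33) = 16 mg/L × 2,200,000 L = 35,200 g cyanuric acid.

(a) 3.45 ppm; (b) 35.2 kg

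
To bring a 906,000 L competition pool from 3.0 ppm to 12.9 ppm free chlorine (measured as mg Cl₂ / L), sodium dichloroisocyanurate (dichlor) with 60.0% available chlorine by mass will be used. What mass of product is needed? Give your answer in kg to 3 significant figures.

14.9 kg

Chlorine deficit: 12.9 − 3.0 = 9.9 ppm = 9.9 mg/L as Cl₂.
Cl₂ equivalent needed: 9.9 mg/L × 906,000 L = 8,969,000 mg = 8969 g.
Product at 60.0% available chlorine: 8969 / 0.6 = 14,950 g.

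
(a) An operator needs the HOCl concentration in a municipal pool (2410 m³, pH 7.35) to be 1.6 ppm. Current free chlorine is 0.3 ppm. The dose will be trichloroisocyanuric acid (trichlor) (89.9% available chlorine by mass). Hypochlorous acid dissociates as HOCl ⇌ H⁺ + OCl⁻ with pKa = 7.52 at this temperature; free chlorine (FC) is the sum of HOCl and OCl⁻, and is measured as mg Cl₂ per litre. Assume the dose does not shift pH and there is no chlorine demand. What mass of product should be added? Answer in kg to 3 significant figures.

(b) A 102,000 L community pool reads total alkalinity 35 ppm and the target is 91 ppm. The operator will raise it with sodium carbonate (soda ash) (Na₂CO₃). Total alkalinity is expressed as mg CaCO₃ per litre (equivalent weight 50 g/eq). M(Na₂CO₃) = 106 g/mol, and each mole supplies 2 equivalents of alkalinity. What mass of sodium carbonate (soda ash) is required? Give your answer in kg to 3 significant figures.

(a) 6.38 kg; (b) 6.05 kg

(a) Volume: 2410 m³ = 2,410,000 L.
(a) [OCl⁻]/[HOCl] = 10^(pH − pKa) = 10^(7.35 − 7.52) = 0.6761; fraction as HOCl = 1/(1 + 0.6761) = 0.5966.
(a) Free chlorine required for 1.6 ppm HOCl: 1.6 / 0.5966 = 2.682 ppm.
(a) FC to add: 2.682 − 0.3 = 2.382 mg/L as Cl₂.
(a) Cl₂ equivalent: 2.382 mg/L × 2,410,000 L = 5740 g.
(a) Product at 89.9% available Cl: 5740 / 0.899 = 6385 g.

(b) Alkalinity to add: (91 − 35) = 56 mg/L as CaCO₃ × 102,000 L = 5712 g as CaCO₃.
(b) Equivalents: 5712 g ÷ 50 g/eq = 114.2 eq.
(b) Each mole of Na₂CO₃ supplies 2 eq, so 114.2 / 2 = 57.12 mol.
(b) Mass: 57.12 mol × 106 g/mol = 6055 g.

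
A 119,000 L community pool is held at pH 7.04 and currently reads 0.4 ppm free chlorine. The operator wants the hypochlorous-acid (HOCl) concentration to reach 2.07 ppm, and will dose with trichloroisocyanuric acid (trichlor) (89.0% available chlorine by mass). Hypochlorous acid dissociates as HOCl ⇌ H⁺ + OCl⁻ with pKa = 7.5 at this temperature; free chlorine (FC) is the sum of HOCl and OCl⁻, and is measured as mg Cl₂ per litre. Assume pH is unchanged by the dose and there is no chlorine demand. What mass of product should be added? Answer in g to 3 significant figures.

[OCl⁻]/[HOCl] = 10^(pH − pKa) = 10^(7.04 − 7.5) = 0.3467; fraction as HOCl = 1/(1 + 0.3467) = 0.7425.
Free chlorine required for 2.07 ppm HOCl: 2.07 / 0.7425 = 2.788 ppm.
FC to add: 2.788 − 0.4 = 2.388 mg/L as Cl₂.
Cl₂ equivalent: 2.388 mg/L × 119,000 L = 284.1 g.
Product at 89.0% available Cl: 284.1 / 0.89 = 319.3 g.

319 g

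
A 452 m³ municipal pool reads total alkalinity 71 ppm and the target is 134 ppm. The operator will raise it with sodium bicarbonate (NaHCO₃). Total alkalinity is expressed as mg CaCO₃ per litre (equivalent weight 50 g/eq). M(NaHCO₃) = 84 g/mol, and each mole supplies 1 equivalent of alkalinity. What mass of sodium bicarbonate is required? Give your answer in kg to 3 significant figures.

Volume: 452 m³ = 452,000 L.
Alkalinity to add: (134 − 71) = 63 mg/L as CaCO₃ × 452,000 L = 28,480 g as CaCO₃.
Equivalents: 28,480 g ÷ 50 g/eq = 569.5 eq.
NaHCO₃ supplies 1 eq per mole → 569.5 mol.
Mass: 569.5 mol × 84 g/mol = 47,840 g.

47.8 kg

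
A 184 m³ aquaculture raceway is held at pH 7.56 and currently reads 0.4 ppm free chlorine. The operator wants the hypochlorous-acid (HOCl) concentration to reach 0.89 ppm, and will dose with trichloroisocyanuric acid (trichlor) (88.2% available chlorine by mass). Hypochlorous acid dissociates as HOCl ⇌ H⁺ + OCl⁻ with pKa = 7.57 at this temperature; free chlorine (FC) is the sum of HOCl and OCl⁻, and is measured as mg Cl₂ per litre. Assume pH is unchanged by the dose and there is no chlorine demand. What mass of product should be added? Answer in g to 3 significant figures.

Volume: 184 m³ = 184,000 L.
[OCl⁻]/[HOCl] = 10^(pH − pKa) = 10^(7.56 − 7.57) = 0.9772; fraction as HOCl = 1/(1 + 0.9772) = 0.5058.
Free chlorine required for 0.89 ppm HOCl: 0.89 / 0.5058 = 1.76 ppm.
FC to add: 1.76 − 0.4 = 1.36 mg/L as Cl₂.
Cl₂ equivalent: 1.36 mg/L × 184,000 L = 250.2 g.
Product at 88.2% available Cl: 250.2 / 0.882 = 283.7 g.

284 g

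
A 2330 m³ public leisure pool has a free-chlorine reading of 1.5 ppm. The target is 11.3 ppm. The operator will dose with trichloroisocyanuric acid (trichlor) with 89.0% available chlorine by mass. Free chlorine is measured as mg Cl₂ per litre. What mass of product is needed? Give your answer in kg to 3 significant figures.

25.7 kg

Volume: 2330 m³ = 2,330,000 L.
Chlorine deficit: 11.3 − 1.5 = 9.8 ppm = 9.8 mg/L as Cl₂.
Cl₂ equivalent needed: 9.8 mg/L × 2,330,000 L = 22,830,000 mg = 22,830 g.
Product at 89.0% available chlorine: 22,830 / 0.89 = 25,660 g.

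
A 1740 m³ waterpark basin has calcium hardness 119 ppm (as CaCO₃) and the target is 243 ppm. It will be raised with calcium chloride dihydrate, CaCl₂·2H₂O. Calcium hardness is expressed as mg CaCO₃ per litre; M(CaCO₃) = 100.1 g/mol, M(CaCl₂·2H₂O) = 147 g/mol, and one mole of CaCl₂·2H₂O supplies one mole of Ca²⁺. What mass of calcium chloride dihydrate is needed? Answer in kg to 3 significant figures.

317 kg

Volume: 1740 m³ = 1,740,000 L.
Hardness to add: (243 − 119) = 124 mg/L as CaCO₃ × 1,740,000 L = 215,800 g as CaCO₃.
Moles of Ca²⁺ (1 mol Ca²⁺ ≡ 1 mol CaCO₃): 215,800 / 100.1 g/mol = 2155 mol.
Mass of CaCl₂·2H₂O: 2155 × 147 = 316,900 g.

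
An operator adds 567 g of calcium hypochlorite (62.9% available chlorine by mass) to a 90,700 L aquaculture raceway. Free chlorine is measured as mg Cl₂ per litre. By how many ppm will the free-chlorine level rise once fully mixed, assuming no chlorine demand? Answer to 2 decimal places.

Available chlorine delivered: 567 g × 0.629 = 356.6 g as Cl₂.
Concentration rise: 356.6 g / 90,700 L = 3.932 mg/L = 3.93 ppm.

3.93 ppm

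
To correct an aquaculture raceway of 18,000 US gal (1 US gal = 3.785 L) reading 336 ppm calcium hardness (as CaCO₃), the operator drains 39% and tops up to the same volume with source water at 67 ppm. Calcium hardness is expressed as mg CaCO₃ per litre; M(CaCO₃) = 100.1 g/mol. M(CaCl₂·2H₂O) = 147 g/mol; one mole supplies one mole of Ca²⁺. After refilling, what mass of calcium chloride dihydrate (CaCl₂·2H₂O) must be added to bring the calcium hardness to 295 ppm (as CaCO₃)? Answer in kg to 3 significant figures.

Volume: 18,000 US gal × 3.785 L/gal = 68,130 L.
After draining 39% and refilling: 336 × 0.61 + 67 × 0.39 = 231.09 ppm.
Deficit to target: 295 − 231.09 = 63.91 mg/L.
As CaCO₃: 63.91 mg/L × 68,130 L = 4354 g; ÷ 100.1 = 43.5 mol Ca²⁺.
Mass: 43.5 × 147 = 6394 g.

6.39 kg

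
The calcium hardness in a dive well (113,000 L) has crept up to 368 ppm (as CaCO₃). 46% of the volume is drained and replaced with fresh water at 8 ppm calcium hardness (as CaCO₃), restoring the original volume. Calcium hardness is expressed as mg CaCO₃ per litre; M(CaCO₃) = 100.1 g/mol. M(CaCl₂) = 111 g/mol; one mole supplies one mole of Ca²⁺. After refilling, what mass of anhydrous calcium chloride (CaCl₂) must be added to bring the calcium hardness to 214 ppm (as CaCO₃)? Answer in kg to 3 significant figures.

1.45 kg

After draining 46% and refilling: 368 × 0.54 + 8 × 0.46 = 202.4 ppm.
Deficit to target: 214 − 202.4 = 11.6 mg/L.
As CaCO₃: 11.6 mg/L × 113,000 L = 1311 g; ÷ 100.1 = 13.09 mol Ca²⁺.
Mass: 13.09 × 111 = 1454 g.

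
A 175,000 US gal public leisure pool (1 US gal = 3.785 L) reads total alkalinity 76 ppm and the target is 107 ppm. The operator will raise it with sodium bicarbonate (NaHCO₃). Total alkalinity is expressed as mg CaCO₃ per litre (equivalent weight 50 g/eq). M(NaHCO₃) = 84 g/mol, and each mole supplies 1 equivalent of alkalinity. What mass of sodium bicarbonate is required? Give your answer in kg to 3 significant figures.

34.5 kg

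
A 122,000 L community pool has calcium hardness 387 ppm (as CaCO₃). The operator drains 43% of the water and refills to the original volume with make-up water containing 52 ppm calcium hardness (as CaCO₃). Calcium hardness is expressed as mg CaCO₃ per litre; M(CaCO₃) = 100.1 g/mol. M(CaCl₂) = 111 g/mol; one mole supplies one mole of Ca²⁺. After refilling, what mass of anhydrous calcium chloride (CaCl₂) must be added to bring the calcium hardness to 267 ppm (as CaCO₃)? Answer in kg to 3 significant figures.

After draining 43% and refilling: 387 × 0.57 + 52 × 0.43 = 242.95 ppm.
Deficit to target: 267 − 242.95 = 24.05 mg/L.
As CaCO₃: 24.05 mg/L × 122,000 L = 2934 g; ÷ 100.1 = 29.31 mol Ca²⁺.
Mass: 29.31 × 111 = 3254 g.

3.25 kg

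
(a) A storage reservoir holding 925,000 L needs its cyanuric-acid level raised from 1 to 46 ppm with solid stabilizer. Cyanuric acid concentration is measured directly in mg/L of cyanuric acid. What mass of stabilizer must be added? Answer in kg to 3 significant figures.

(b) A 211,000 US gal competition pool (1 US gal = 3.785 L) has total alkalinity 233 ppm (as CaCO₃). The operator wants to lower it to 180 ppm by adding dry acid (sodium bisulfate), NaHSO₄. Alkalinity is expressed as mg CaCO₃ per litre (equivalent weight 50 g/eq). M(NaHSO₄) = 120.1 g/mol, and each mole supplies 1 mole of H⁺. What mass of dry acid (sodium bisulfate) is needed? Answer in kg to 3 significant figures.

(a) CYA to add: (46 − 1) = 45 mg/L × 925,000 L = 41,620 g cyanuric acid.

(b) Volume: 211,000 US gal × 3.785 L/gal = 798,635 L.
(b) Alkalinity to neutralize: (233 − 180) = 53 mg/L as CaCO₃ × 798,635 L = 42,330 g as CaCO₃.
(b) Equivalents of H⁺ required: 42,330 ÷ 50 g/eq = 846.6 eq = 846.6 mol NaHSO₄.
(b) Mass of NaHSO₄: 846.6 × 120.1 = 101,700 g.

(a) 41.6 kg; (b) 102 kg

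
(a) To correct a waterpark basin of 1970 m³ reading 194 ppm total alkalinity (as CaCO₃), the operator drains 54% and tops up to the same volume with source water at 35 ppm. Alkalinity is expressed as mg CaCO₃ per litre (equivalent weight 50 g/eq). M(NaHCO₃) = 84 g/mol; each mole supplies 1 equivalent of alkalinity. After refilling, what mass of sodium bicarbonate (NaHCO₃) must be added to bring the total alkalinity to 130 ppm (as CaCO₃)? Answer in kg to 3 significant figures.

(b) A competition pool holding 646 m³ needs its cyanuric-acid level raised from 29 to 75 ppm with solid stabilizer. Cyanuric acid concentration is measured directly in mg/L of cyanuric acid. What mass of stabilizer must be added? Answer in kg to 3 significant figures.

(a) 72.3 kg; (b) 29.7 kg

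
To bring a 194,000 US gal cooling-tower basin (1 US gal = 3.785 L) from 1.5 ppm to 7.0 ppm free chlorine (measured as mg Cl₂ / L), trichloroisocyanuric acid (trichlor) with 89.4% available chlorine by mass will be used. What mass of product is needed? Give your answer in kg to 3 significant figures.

4.52 kg

Volume: 194,000 US gal × 3.785 L/gal = 734,290 L.
Chlorine deficit: 7.0 − 1.5 = 5.5 ppm = 5.5 mg/L as Cl₂.
Cl₂ equivalent needed: 5.5 mg/L × 734,290 L = 4,039,000 mg = 4039 g.
Product at 89.4% available chlorine: 4039 / 0.894 = 4517 g.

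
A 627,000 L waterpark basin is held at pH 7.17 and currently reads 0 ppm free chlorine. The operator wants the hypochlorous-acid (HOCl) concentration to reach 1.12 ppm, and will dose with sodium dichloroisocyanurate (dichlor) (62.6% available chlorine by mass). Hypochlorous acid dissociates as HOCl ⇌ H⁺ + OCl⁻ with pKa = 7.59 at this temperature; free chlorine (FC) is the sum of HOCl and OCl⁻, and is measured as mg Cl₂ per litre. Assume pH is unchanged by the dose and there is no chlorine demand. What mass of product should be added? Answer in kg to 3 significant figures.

1.55 kg

[OCl⁻]/[HOCl] = 10^(pH − pKa) = 10^(7.17 − 7.59) = 0.3802; fraction as HOCl = 1/(1 + 0.3802) = 0.7245.
Free chlorine required for 1.12 ppm HOCl: 1.12 / 0.7245 = 1.546 ppm.
FC to add: 1.546 − 0 = 1.546 mg/L as Cl₂.
Cl₂ equivalent: 1.546 mg/L × 627,000 L = 969.2 g.
Product at 62.6% available Cl: 969.2 / 0.626 = 1548 g.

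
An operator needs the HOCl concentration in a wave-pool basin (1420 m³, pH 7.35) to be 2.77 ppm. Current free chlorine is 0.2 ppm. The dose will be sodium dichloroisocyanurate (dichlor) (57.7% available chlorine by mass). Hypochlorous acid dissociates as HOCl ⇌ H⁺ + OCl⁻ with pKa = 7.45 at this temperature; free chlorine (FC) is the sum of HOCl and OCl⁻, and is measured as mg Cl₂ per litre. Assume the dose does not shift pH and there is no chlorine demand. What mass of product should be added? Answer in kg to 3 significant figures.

11.7 kg

Volume: 1420 m³ = 1,420,000 L.
[OCl⁻]/[HOCl] = 10^(pH − pKa) = 10^(7.35 − 7.45) = 0.7943; fraction as HOCl = 1/(1 + 0.7943) = 0.5573.
Free chlorine required for 2.77 ppm HOCl: 2.77 / 0.5573 = 4.97 ppm.
FC to add: 4.97 − 0.2 = 4.77 mg/L as Cl₂.
Cl₂ equivalent: 4.77 mg/L × 1,420,000 L = 6774 g.
Product at 57.7% available Cl: 6774 / 0.577 = 11,740 g.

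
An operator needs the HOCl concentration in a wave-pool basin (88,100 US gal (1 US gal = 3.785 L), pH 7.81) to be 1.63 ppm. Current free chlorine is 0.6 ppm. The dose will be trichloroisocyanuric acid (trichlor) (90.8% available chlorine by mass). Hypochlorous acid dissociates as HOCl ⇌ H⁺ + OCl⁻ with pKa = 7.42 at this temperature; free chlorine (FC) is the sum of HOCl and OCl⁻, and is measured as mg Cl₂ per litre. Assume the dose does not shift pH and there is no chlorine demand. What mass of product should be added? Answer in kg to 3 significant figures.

Volume: 88,100 US gal × 3.785 L/gal = 333,458 L.
[OCl⁻]/[HOCl] = 10^(pH − pKa) = 10^(7.81 − 7.42) = 2.455; fraction as HOCl = 1/(1 + 2.455) = 0.2895.
Free chlorine required for 1.63 ppm HOCl: 1.63 / 0.2895 = 5.631 ppm.
FC to add: 5.631 − 0.6 = 5.031 mg/L as Cl₂.
Cl₂ equivalent: 5.031 mg/L × 333,458 L = 1678 g.
Product at 90.8% available Cl: 1678 / 0.908 = 1848 g.

1.85 kg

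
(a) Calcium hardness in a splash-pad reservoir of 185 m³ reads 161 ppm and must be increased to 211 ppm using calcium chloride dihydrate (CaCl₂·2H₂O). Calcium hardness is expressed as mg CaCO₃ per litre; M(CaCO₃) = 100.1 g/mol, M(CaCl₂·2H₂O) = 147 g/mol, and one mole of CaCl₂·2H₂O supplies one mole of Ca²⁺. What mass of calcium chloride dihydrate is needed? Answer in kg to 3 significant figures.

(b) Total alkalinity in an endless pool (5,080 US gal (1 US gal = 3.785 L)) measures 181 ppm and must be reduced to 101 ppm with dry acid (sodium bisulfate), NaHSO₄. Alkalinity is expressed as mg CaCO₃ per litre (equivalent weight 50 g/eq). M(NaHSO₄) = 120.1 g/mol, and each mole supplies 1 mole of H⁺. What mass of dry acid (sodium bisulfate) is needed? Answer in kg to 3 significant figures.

(a) 13.6 kg; (b) 3.69 kg

(a) Volume: 185 m³ = 185,000 L.
(a) Hardness to add: (211 − 161) = 50 mg/L as CaCO₃ × 185,000 L = 9250 g as CaCO₃.
(a) Moles of Ca²⁺ (1 mol Ca²⁺ ≡ 1 mol CaCO₃): 9250 / 100.1 g/mol = 92.41 mol.
(a) Mass of CaCl₂·2H₂O: 92.41 × 147 = 13,580 g.

(b) Volume: 5,080 US gal × 3.785 L/gal = 19,228 L.
(b) Alkalinity to neutralize: (181 − 101) = 80 mg/L as CaCO₃ × 19,228 L = 1538 g as CaCO₃.
(b) Equivalents of H⁺ required: 1538 ÷ 50 g/eq = 30.76 eq = 30.76 mol NaHSO₄.
(b) Mass of NaHSO₄: 30.76 × 120.1 = 3695 g.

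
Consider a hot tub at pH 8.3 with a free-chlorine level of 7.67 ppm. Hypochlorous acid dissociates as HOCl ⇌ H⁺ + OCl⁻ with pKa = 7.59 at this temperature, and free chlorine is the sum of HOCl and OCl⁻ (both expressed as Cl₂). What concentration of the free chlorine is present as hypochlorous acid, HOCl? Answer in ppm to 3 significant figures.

[OCl⁻]/[HOCl] = 10^(pH − pKa) = 10^(8.3 − 7.59) = 10^0.71 = 5.129.
Fraction as HOCl = 1 / (1 + 5.129) = 0.1632.
HOCl = 0.1632 × 7.67 ppm = 1.252 ppm.

1.25 ppm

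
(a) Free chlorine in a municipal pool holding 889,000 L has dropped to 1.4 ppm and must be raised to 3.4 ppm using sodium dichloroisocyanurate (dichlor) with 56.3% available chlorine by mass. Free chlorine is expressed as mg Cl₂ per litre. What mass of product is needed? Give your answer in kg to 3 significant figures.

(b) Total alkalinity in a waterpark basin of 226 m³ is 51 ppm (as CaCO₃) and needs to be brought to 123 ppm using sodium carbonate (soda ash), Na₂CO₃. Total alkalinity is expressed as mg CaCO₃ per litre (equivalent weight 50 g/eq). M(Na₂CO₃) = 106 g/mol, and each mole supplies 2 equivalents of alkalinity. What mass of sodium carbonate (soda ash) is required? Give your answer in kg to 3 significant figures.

(a) 3.16 kg; (b) 17.2 kg

(a) Chlorine deficit: 3.4 − 1.4 = 2 ppm = 2 mg/L as Cl₂.
(a) Cl₂ equivalent needed: 2 mg/L × 889,000 L = 1,778,000 mg = 1778 g.
(a) Product at 56.3% available chlorine: 1778 / 0.563 = 3158 g.

(b) Volume: 226 m³ = 226,000 L.
(b) Alkalinity to add: (123 − 51) = 72 mg/L as CaCO₃ × 226,000 L = 16,270 g as CaCO₃.
(b) Equivalents: 16,270 g ÷ 50 g/eq = 325.4 eq.
(b) Each mole of Na₂CO₃ supplies 2 eq, so 325.4 / 2 = 162.7 mol.
(b) Mass: 162.7 mol × 106 g/mol = 17,250 g.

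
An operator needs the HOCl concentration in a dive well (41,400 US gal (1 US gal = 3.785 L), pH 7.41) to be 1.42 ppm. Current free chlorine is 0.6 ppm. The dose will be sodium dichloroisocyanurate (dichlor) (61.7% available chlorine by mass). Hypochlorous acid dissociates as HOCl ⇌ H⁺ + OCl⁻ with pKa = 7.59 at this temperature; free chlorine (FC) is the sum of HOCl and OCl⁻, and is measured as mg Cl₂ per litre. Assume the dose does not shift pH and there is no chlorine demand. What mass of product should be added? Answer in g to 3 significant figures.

Volume: 41,400 US gal × 3.785 L/gal = 156,699 L.
[OCl⁻]/[HOCl] = 10^(pH − pKa) = 10^(7.41 − 7.59) = 0.6607; fraction as HOCl = 1/(1 + 0.6607) = 0.6022.
Free chlorine required for 1.42 ppm HOCl: 1.42 / 0.6022 = 2.358 ppm.
FC to add: 2.358 − 0.6 = 1.758 mg/L as Cl₂.
Cl₂ equivalent: 1.758 mg/L × 156,699 L = 275.5 g.
Product at 61.7% available Cl: 275.5 / 0.617 = 446.5 g.

447 g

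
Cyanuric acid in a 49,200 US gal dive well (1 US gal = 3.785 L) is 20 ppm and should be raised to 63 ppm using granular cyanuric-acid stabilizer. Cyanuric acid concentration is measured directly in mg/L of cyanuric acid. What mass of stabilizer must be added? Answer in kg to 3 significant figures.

8.01 kg

Volume: 49,200 US gal × 3.785 L/gal = 186,222 L.
CYA to add: (63 − 20) = 43 mg/L × 186,222 L = 8008 g cyanuric acid.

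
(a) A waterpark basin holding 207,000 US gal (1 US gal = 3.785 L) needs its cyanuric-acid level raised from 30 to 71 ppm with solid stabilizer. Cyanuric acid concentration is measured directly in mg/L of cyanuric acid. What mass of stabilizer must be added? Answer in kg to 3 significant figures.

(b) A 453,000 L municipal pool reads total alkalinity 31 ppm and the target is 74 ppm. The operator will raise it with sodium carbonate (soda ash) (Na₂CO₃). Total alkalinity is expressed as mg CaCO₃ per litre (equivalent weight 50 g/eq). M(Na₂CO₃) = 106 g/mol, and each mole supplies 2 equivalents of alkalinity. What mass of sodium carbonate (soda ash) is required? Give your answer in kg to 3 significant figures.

(a) Volume: 207,000 US gal × 3.785 L/gal = 783,495 L.
(a) CYA to add: (71 − 30) = 41 mg/L × 783,495 L = 32,120 g cyanuric acid.

(b) Alkalinity to add: (74 − 31) = 43 mg/L as CaCO₃ × 453,000 L = 19,480 g as CaCO₃.
(b) Equivalents: 19,480 g ÷ 50 g/eq = 389.6 eq.
(b) Each mole of Na₂CO₃ supplies 2 eq, so 389.6 / 2 = 194.8 mol.
(b) Mass: 194.8 mol × 106 g/mol = 20,650 g.

(a) 32.1 kg; (b) 20.6 kg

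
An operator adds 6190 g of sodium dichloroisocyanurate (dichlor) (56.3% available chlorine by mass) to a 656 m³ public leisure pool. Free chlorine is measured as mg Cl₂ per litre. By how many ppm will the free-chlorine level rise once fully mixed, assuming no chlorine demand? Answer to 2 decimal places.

Volume: 656 m³ = 656,000 L.
Available chlorine delivered: 6190 g × 0.563 = 3485 g as Cl₂.
Concentration rise: 3485 g / 656,000 L = 5.312 mg/L = 5.31 ppm.

5.31 ppm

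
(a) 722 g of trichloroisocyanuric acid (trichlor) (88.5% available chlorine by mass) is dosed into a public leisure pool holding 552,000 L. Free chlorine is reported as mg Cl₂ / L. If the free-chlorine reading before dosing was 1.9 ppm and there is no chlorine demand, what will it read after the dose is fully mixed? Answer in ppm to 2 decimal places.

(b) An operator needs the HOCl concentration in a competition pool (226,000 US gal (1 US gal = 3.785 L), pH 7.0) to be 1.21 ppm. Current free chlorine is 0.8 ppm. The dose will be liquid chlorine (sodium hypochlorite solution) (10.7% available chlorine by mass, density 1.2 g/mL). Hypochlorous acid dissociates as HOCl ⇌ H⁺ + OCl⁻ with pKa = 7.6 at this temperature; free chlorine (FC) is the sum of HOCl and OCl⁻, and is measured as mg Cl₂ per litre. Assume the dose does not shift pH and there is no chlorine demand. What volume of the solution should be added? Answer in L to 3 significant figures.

(a) Available chlorine delivered: 722 g × 0.885 = 639 g as Cl₂.
(a) Concentration rise: 639 g / 552,000 L = 1.158 mg/L = 1.16 ppm.
(a) Final FC: 1.9 + 1.16 = 3.06 ppm.

(b) Volume: 226,000 US gal × 3.785 L/gal = 855,410 L.
(b) [OCl⁻]/[HOCl] = 10^(pH − pKa) = 10^(7.0 − 7.6) = 0.2512; fraction as HOCl = 1/(1 + 0.2512) = 0.7992.
(b) Free chlorine required for 1.21 ppm HOCl: 1.21 / 0.7992 = 1.514 ppm.
(b) FC to add: 1.514 − 0.8 = 0.7139 mg/L as Cl₂.
(b) Cl₂ equivalent: 0.7139 mg/L × 855,410 L = 610.7 g.
(b) Product at 10.7% available Cl: 610.7 / 0.107 = 5708 g.
(b) Volume: 5708 g ÷ 1.2 g/mL = 4756 mL.

(a) 3.06 ppm; (b) 4.76 L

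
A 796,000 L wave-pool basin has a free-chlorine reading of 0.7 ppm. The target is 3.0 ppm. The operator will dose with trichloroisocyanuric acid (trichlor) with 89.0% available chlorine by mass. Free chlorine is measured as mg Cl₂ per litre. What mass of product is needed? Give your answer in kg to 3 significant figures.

2.06 kg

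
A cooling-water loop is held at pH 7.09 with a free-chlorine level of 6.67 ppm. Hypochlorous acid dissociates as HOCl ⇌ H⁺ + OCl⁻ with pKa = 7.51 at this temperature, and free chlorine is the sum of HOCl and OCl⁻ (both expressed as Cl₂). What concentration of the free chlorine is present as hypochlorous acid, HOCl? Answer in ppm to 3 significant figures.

[OCl⁻]/[HOCl] = 10^(pH − pKa) = 10^(7.09 − 7.51) = 10^-0.42 = 0.3802.
Fraction as HOCl = 1 / (1 + 0.3802) = 0.7245.
HOCl = 0.7245 × 6.67 ppm = 4.833 ppm.

4.83 ppm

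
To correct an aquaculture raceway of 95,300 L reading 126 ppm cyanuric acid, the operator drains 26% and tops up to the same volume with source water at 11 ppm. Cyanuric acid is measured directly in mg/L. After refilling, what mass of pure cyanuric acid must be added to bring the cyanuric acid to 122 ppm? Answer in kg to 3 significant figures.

2.47 kg

After draining 26% and refilling: 126 × 0.74 + 11 × 0.26 = 96.1 ppm.
Deficit to target: 122 − 96.1 = 25.9 mg/L.
Mass: 25.9 mg/L × 95,300 L = 2468 g cyanuric acid.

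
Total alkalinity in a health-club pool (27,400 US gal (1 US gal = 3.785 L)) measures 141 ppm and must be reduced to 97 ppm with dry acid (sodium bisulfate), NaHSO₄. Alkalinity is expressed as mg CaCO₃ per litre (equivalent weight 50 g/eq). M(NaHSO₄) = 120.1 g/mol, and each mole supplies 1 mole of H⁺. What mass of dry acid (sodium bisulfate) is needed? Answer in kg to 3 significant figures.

Volume: 27,400 US gal × 3.785 L/gal = 103,709 L.
Alkalinity to neutralize: (141 − 97) = 44 mg/L as CaCO₃ × 103,709 L = 4563 g as CaCO₃.
Equivalents of H⁺ required: 4563 ÷ 50 g/eq = 91.26 eq = 91.26 mol NaHSO₄.
Mass of NaHSO₄: 91.26 × 120.1 = 10,960 g.

11.0 kg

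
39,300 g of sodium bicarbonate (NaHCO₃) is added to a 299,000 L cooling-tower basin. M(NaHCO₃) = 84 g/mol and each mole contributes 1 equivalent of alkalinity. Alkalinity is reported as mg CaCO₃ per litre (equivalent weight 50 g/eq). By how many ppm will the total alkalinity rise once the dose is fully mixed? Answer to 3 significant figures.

78.2 ppm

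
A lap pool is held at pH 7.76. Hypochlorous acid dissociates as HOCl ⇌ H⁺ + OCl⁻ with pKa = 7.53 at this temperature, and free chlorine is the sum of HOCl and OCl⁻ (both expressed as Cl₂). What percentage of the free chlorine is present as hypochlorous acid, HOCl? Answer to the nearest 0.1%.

37.1%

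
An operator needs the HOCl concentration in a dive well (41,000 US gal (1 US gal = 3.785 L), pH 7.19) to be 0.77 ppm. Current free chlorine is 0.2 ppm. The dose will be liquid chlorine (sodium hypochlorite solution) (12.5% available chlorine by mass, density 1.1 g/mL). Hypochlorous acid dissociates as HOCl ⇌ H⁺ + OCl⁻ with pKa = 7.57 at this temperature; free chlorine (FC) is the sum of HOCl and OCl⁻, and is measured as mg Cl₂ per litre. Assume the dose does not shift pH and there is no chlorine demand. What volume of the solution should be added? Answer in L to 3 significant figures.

1.01 L

Volume: 41,000 US gal × 3.785 L/gal = 155,185 L.
[OCl⁻]/[HOCl] = 10^(pH − pKa) = 10^(7.19 − 7.57) = 0.4169; fraction as HOCl = 1/(1 + 0.4169) = 0.7058.
Free chlorine required for 0.77 ppm HOCl: 0.77 / 0.7058 = 1.091 ppm.
FC to add: 1.091 − 0.2 = 0.891 mg/L as Cl₂.
Cl₂ equivalent: 0.891 mg/L × 155,185 L = 138.3 g.
Product at 12.5% available Cl: 138.3 / 0.125 = 1106 g.
Volume: 1106 g ÷ 1.1 g/mL = 1006 mL.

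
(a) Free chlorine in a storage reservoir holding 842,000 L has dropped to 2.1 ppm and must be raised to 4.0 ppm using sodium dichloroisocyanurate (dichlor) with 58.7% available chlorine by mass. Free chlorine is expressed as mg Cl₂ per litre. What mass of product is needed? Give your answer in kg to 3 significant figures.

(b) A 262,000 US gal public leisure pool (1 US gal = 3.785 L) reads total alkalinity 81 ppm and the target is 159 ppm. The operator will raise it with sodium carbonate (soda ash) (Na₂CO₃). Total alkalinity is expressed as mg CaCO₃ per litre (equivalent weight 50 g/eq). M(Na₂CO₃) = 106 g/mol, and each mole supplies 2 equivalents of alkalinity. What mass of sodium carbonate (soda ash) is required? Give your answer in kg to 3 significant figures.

(a) 2.73 kg; (b) 82.0 kg

(a) Chlorine deficit: 4.0 − 2.1 = 1.9 ppm = 1.9 mg/L as Cl₂.
(a) Cl₂ equivalent needed: 1.9 mg/L × 842,000 L = 1,600,000 mg = 1600 g.
(a) Product at 58.7% available chlorine: 1600 / 0.587 = 2725 g.

(b) Volume: 262,000 US gal × 3.785 L/gal = 991,670 L.
(b) Alkalinity to add: (159 − 81) = 78 mg/L as CaCO₃ × 991,670 L = 77,350 g as CaCO₃.
(b) Equivalents: 77,350 g ÷ 50 g/eq = 1547 eq.
(b) Each mole of Na₂CO₃ supplies 2 eq, so 1547 / 2 = 773.5 mol.
(b) Mass: 773.5 mol × 106 g/mol = 81,990 g.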